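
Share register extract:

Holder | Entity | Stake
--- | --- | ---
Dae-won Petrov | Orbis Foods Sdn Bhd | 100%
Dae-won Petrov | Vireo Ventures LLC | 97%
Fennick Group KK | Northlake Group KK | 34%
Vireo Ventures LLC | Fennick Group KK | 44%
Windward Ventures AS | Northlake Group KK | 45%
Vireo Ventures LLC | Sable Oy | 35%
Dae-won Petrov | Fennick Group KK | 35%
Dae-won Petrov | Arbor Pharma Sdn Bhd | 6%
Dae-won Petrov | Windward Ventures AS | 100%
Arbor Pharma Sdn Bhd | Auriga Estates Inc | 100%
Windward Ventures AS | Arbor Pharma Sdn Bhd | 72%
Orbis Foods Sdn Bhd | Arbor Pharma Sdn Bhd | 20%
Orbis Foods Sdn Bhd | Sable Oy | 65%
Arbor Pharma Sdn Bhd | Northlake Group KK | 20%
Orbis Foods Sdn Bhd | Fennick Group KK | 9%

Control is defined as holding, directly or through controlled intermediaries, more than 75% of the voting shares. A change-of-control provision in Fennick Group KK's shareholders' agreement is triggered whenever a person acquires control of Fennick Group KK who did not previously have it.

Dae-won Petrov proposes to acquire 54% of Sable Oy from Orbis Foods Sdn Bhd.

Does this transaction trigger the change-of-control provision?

The purchase adds only to Dae-won's holdings (Orbis's stake shrinks), so Dae-won is the only person who could newly come to control Fennick.
Dae-won holds 100% of Orbis, so Dae-won controls Orbis.
Dae-won holds 97% of Vireo, so Dae-won controls Vireo.
Dae-won and Vireo and Orbis together hold 35% + 44% + 9% = 88% of Fennick, so Dae-won controls Fennick.
So Dae-won already controls Fennick before the transaction.
After the purchase, Dae-won holds 54% of Sable directly, and Orbis's stake falls to 11%.
Dae-won controlled Fennick already, so this is not a new person acquiring control; every other person's position is unchanged or reduced.
No new person acquires control, so the clause is not triggered.

No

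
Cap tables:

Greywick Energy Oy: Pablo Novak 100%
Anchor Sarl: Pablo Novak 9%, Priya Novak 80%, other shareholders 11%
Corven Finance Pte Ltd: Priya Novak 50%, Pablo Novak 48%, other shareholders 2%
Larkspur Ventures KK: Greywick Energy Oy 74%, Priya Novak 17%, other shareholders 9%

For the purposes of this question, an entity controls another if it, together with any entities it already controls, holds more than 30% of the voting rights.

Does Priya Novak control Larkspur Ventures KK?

Priya holds 80% of Anchor, so Priya controls Anchor.
Priya holds 50% of Corven, so Priya controls Corven.
In Larkspur, Priya's side holds only 17%, not > 30%.
So Priya does not control Larkspur.

No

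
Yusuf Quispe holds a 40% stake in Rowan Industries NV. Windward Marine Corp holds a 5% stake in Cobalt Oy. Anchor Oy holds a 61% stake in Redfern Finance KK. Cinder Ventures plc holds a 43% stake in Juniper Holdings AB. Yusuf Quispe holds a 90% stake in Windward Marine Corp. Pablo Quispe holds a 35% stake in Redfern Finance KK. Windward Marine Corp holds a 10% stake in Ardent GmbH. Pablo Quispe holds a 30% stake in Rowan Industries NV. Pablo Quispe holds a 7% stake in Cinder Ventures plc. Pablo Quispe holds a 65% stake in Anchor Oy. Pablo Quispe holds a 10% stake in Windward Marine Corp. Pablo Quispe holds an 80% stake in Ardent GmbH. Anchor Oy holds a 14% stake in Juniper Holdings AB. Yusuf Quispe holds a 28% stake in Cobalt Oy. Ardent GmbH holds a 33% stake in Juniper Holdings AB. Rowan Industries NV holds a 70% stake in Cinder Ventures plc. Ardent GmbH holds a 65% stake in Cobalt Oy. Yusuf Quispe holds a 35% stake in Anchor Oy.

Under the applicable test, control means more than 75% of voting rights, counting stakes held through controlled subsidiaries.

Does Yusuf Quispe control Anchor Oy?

Yusuf holds 90% of Windward, so Yusuf controls Windward.
In Anchor, Yusuf's side holds only 35%, not > 75%.
So Yusuf does not control Anchor.

No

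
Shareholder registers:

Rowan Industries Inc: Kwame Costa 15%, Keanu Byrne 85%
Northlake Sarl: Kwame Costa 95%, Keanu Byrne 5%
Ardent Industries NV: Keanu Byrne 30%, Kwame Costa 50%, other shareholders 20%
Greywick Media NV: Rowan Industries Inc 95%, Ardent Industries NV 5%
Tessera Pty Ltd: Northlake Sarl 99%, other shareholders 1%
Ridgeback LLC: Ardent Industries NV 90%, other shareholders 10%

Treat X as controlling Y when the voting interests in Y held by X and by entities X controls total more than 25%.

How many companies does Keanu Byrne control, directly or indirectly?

4

Keanu holds 85% of Rowan, so Keanu controls Rowan.
Keanu holds 30% of Ardent, so Keanu controls Ardent.
Rowan and Ardent together hold 95% + 5% = 100% of Greywick, so Keanu controls Greywick.
Ardent holds 90% of Ridgeback, so Keanu controls Ridgeback.
No other company's threshold is met.
Keanu controls 4 companies.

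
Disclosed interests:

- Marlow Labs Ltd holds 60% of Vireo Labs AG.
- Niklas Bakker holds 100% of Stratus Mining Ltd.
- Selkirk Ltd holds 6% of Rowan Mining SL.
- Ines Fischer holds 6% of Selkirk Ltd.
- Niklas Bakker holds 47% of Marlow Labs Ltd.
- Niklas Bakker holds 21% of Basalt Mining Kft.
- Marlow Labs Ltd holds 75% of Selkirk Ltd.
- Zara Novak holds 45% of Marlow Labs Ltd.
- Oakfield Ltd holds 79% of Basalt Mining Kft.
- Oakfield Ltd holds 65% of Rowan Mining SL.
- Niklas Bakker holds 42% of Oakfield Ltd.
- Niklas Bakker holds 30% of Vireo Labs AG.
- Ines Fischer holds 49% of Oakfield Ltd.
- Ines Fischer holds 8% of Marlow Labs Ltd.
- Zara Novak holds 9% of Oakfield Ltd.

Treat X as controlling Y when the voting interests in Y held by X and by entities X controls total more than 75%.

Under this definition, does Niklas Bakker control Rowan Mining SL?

Niklas holds 100% of Stratus, so Niklas controls Stratus.
Neither Niklas nor any entity Niklas controls holds any voting interest in Rowan.
So Niklas does not control Rowan.

No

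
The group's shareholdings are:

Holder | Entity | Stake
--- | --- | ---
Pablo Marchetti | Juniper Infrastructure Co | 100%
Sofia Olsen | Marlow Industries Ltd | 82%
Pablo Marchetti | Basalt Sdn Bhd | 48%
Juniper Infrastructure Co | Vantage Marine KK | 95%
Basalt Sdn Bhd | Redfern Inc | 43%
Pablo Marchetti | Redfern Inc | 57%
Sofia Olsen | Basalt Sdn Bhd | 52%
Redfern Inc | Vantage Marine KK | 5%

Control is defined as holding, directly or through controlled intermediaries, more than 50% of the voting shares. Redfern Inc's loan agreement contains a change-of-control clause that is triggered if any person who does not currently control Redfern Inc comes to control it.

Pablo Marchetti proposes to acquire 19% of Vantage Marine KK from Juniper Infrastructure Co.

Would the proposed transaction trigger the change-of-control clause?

The purchase adds only to Pablo's holdings (Juniper's stake shrinks), so Pablo is the only person who could newly come to control Redfern.
Pablo holds 57% of Redfern, so Pablo controls Redfern.
So Pablo already controls Redfern before the transaction.
After the purchase, Pablo holds 19% of Vantage directly, and Juniper's stake falls to 76%.
Pablo controlled Redfern already, so this is not a new person acquiring control; every other person's position is unchanged or reduced.
No new person acquires control, so the clause is not triggered.

No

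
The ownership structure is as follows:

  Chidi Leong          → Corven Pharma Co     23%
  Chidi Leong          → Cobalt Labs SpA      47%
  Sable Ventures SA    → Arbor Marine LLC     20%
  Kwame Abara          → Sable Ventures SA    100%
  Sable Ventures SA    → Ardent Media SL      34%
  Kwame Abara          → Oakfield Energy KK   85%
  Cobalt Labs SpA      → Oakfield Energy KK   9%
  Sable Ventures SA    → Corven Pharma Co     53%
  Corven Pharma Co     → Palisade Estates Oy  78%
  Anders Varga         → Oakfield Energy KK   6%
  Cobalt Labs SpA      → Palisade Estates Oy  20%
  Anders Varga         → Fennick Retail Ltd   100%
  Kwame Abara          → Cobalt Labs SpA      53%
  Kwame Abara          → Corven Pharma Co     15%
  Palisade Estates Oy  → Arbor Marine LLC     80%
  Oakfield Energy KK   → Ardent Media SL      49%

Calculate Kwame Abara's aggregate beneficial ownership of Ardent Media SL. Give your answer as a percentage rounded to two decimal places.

77.99%

Kwame reaches Ardent along 3 paths.
Via Oakfield: 85% × 49% = 41.65%.
Via Cobalt → Oakfield: 53% × 9% × 49% = 2.3373%.
Via Sable: 100% × 34% = 34%.
Total: 41.65% + 2.3373% + 34% = 77.9873%.
Rounded: 77.99%.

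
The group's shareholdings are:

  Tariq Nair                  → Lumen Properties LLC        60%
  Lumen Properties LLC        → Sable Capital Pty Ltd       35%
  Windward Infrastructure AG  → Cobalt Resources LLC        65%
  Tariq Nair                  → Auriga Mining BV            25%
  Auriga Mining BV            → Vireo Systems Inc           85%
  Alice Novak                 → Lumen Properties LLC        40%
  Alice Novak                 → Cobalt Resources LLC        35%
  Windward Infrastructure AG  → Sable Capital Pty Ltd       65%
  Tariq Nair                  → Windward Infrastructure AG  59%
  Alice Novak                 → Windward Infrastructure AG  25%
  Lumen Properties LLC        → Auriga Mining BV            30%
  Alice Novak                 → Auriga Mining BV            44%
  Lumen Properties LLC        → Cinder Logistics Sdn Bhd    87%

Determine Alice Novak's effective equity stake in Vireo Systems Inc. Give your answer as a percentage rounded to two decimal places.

Alice reaches Vireo along 2 paths.
Via Lumen → Auriga: 40% × 30% × 85% = 10.2%.
Via Auriga: 44% × 85% = 37.4%.
Total: 10.2% + 37.4% = 47.6%.
Rounded: 47.60%.

47.60%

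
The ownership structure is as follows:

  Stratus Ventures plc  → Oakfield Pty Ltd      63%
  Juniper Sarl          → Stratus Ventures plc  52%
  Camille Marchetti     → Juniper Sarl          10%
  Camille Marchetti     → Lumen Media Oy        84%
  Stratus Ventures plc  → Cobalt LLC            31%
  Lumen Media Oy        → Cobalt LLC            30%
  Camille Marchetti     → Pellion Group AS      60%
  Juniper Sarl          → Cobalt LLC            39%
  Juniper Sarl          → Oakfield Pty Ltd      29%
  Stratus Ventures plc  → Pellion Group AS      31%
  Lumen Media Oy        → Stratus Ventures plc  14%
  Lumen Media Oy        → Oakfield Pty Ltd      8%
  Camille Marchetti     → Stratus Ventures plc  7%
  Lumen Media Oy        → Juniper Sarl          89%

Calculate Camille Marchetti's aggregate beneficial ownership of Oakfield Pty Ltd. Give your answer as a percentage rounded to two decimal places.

Camille reaches Oakfield along 7 paths.
Via Juniper: 10% × 29% = 2.9%.
Via Lumen → Juniper: 84% × 89% × 29% = 21.6804%.
Via Juniper → Stratus: 10% × 52% × 63% = 3.276%.
Via Lumen → Juniper → Stratus: 84% × 89% × 52% × 63% = 24.491376%.
Via Lumen → Stratus: 84% × 14% × 63% = 7.4088%.
Via Stratus: 7% × 63% = 4.41%.
Via Lumen: 84% × 8% = 6.72%.
Total: 2.9% + 21.6804% + 3.276% + 24.491376% + 7.4088% + 4.41% + 6.72% = 70.886576%.
Rounded: 70.89%.

70.89%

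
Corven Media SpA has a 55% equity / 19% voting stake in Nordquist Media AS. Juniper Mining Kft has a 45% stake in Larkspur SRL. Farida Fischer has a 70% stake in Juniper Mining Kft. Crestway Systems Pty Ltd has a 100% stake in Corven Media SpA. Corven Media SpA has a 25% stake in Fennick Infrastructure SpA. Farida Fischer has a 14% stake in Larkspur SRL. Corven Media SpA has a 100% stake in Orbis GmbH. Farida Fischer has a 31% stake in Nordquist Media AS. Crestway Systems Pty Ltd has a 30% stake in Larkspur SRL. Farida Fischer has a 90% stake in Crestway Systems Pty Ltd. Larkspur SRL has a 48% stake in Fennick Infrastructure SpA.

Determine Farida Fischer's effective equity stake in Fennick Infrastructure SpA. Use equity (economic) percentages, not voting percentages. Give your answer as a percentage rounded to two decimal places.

Farida reaches Fennick along 4 paths.
Via Crestway → Corven: 90% × 100% × 25% = 22.5%.
Via Crestway → Larkspur: 90% × 30% × 48% = 12.96%.
Via Juniper → Larkspur: 70% × 45% × 48% = 15.12%.
Via Larkspur: 14% × 48% = 6.72%.
Total: 22.5% + 12.96% + 15.12% + 6.72% = 57.3%.
Rounded: 57.30%.

57.30%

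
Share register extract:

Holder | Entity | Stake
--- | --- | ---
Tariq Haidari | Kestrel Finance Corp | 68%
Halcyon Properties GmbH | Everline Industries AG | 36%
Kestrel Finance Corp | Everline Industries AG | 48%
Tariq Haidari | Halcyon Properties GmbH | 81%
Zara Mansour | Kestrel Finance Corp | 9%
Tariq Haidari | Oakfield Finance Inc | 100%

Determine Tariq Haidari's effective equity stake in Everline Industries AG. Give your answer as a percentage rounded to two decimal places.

Tariq reaches Everline along 2 paths.
Via Kestrel: 68% × 48% = 32.64%.
Via Halcyon: 81% × 36% = 29.16%.
Total: 32.64% + 29.16% = 61.8%.
Rounded: 61.80%.

61.80%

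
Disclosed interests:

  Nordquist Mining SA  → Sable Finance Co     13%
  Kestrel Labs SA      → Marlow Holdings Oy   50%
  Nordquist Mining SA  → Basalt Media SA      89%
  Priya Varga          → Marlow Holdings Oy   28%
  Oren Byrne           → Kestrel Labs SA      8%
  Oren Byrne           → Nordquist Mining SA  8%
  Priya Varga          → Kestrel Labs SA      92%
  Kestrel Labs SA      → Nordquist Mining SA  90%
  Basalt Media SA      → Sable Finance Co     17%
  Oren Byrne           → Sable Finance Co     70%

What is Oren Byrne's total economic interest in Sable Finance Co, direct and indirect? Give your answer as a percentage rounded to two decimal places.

74.28%

Oren reaches Sable along 5 paths.
Direct stake: 70% = 70%.
Via Kestrel → Nordquist → Basalt: 8% × 90% × 89% × 17% = 1.08936%.
Via Nordquist → Basalt: 8% × 89% × 17% = 1.2104%.
Via Kestrel → Nordquist: 8% × 90% × 13% = 0.936%.
Via Nordquist: 8% × 13% = 1.04%.
Total: 70% + 1.08936% + 1.2104% + 0.936% + 1.04% = 74.27576%.
Rounded: 74.28%.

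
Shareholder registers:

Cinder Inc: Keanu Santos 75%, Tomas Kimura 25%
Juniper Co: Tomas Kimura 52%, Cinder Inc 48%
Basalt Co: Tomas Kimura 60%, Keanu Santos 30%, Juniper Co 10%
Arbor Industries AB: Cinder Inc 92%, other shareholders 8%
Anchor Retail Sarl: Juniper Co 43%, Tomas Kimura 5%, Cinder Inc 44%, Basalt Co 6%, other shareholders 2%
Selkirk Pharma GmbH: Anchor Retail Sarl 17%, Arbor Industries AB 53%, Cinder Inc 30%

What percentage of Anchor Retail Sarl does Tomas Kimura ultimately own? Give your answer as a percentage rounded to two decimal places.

47.50%

Tomas reaches Anchor along 7 paths.
Via Juniper: 52% × 43% = 22.36%.
Via Cinder → Juniper: 25% × 48% × 43% = 5.16%.
Direct stake: 5% = 5%.
Via Cinder: 25% × 44% = 11%.
Via Basalt: 60% × 6% = 3.6%.
Via Juniper → Basalt: 52% × 10% × 6% = 0.312%.
Via Cinder → Juniper → Basalt: 25% × 48% × 10% × 6% = 0.072%.
Total: 22.36% + 5.16% + 5% + 11% + 3.6% + 0.312% + 0.072% = 47.504%.
Rounded: 47.50%.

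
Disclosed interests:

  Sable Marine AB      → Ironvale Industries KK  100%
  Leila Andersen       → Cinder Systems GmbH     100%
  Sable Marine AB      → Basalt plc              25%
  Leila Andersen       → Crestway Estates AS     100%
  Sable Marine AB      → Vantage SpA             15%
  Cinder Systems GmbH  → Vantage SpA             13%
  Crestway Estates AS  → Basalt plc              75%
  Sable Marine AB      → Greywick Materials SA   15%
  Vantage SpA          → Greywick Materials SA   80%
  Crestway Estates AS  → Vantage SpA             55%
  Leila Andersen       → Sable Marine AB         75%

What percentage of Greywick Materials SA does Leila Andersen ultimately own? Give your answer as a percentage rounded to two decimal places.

Leila reaches Greywick along 4 paths.
Via Crestway → Vantage: 100% × 55% × 80% = 44%.
Via Cinder → Vantage: 100% × 13% × 80% = 10.4%.
Via Sable → Vantage: 75% × 15% × 80% = 9%.
Via Sable: 75% × 15% = 11.25%.
Total: 44% + 10.4% + 9% + 11.25% = 74.65%.

74.65%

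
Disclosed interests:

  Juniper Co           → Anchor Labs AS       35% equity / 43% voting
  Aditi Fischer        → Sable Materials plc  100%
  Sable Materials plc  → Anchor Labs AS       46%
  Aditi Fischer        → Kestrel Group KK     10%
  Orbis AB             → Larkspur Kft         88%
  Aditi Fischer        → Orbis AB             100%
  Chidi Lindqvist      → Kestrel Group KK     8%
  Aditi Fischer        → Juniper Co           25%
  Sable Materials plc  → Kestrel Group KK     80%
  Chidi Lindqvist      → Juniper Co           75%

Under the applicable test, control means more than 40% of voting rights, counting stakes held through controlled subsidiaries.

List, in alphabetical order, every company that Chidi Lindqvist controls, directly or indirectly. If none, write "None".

Chidi holds 75% of Juniper, so Chidi controls Juniper.
Juniper holds 43% of Anchor, so Chidi controls Anchor.
No other company's threshold is met.

Anchor Labs AS, Juniper Co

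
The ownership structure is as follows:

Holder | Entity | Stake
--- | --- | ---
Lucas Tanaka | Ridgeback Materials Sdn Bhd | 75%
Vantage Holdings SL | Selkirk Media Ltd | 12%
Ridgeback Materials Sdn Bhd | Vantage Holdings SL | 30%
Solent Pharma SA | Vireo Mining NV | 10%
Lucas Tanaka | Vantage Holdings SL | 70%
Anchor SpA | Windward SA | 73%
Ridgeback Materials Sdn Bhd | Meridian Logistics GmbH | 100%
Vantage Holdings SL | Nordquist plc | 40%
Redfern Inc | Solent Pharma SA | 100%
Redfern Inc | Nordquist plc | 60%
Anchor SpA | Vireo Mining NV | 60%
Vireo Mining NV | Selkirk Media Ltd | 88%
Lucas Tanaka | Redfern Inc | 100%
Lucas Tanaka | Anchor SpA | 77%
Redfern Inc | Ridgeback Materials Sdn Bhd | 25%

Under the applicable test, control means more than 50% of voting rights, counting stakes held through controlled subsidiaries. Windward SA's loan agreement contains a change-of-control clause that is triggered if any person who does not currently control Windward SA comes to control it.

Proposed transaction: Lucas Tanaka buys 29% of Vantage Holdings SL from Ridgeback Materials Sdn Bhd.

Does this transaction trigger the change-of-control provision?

The purchase adds only to Lucas's holdings (Ridgeback's stake shrinks), so Lucas is the only person who could newly come to control Windward.
Lucas holds 77% of Anchor, so Lucas controls Anchor.
Anchor holds 73% of Windward, so Lucas controls Windward.
So Lucas already controls Windward before the transaction.
After the purchase, Lucas's direct stake in Vantage rises to 70% + 29% = 99%, and Ridgeback's stake falls to 1%.
Lucas controlled Windward already, so this is not a new person acquiring control; every other person's position is unchanged or reduced.
No new person acquires control, so the clause is not triggered.

No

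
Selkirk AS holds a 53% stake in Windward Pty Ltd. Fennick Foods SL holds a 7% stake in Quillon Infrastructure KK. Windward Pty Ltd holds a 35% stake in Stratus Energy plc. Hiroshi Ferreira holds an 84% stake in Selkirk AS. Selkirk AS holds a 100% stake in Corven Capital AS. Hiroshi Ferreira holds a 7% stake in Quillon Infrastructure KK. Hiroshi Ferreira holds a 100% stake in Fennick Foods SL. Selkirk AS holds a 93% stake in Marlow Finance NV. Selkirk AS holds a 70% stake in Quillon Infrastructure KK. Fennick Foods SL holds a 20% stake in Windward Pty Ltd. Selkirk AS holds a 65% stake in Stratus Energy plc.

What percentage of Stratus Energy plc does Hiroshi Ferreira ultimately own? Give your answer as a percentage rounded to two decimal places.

77.18%

Hiroshi reaches Stratus along 3 paths.
Via Fennick → Windward: 100% × 20% × 35% = 7%.
Via Selkirk → Windward: 84% × 53% × 35% = 15.582%.
Via Selkirk: 84% × 65% = 54.6%.
Total: 7% + 15.582% + 54.6% = 77.182%.
Rounded: 77.18%.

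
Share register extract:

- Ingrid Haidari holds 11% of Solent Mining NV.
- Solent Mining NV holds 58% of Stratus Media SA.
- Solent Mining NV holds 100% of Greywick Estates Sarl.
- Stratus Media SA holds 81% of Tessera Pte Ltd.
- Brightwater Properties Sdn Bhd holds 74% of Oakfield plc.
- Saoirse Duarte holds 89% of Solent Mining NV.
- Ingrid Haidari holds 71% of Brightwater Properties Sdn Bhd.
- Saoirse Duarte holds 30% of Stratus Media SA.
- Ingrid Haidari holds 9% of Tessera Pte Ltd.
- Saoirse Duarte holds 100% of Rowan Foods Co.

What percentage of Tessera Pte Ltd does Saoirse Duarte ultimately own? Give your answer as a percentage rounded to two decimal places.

66.11%

Saoirse reaches Tessera along 2 paths.
Via Solent → Stratus: 89% × 58% × 81% = 41.8122%.
Via Stratus: 30% × 81% = 24.3%.
Total: 41.8122% + 24.3% = 66.1122%.
Rounded: 66.11%.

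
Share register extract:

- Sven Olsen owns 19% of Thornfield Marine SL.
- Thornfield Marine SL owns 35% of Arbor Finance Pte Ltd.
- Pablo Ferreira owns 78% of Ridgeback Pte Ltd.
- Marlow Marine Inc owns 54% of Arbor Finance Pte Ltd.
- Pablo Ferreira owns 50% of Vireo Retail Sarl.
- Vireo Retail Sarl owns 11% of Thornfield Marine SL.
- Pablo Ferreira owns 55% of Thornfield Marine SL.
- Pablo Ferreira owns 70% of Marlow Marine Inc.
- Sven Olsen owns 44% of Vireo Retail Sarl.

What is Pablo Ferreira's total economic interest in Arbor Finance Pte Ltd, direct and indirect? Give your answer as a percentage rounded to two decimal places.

Pablo reaches Arbor along 3 paths.
Via Thornfield: 55% × 35% = 19.25%.
Via Vireo → Thornfield: 50% × 11% × 35% = 1.925%.
Via Marlow: 70% × 54% = 37.8%.
Total: 19.25% + 1.925% + 37.8% = 58.975%.
Rounded: 58.98%.

58.98%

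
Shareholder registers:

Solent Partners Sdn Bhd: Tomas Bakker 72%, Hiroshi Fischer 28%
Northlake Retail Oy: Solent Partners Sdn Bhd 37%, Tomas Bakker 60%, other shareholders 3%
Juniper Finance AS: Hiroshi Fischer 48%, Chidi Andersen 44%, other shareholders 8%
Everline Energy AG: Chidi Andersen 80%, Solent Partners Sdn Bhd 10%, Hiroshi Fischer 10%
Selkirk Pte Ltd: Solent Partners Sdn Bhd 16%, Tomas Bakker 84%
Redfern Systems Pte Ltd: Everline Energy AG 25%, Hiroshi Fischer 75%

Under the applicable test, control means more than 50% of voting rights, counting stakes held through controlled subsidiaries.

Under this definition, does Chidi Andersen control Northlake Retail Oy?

Chidi holds 80% of Everline, so Chidi controls Everline.
Neither Chidi nor any entity Chidi controls holds any voting interest in Northlake.
So Chidi does not control Northlake.

No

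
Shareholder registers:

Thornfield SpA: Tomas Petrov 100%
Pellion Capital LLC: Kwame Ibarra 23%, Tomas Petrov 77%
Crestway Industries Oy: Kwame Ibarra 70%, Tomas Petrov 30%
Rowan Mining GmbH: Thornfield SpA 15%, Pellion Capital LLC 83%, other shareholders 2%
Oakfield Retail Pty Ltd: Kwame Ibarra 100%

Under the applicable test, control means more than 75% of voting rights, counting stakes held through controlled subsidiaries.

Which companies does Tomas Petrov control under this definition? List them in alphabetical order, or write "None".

Pellion Capital LLC, Rowan Mining GmbH, Thornfield SpA

Tomas holds 100% of Thornfield, so Tomas controls Thornfield.
Tomas holds 77% of Pellion, so Tomas controls Pellion.
Thornfield and Pellion together hold 15% + 83% = 98% of Rowan, so Tomas controls Rowan.
No other company's threshold is met.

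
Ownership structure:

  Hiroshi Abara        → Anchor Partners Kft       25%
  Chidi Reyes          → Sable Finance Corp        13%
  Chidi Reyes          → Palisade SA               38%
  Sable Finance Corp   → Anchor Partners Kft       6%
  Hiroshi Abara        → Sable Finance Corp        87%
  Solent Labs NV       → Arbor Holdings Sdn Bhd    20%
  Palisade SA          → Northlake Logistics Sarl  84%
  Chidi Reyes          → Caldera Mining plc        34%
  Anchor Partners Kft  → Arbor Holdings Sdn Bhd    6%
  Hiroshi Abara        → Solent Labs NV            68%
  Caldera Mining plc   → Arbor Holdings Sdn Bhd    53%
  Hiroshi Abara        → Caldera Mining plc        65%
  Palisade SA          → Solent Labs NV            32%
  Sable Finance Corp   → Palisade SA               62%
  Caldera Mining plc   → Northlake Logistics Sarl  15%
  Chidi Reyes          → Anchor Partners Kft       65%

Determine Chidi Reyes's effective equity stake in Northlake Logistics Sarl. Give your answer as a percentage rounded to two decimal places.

Chidi reaches Northlake along 3 paths.
Via Palisade: 38% × 84% = 31.92%.
Via Sable → Palisade: 13% × 62% × 84% = 6.7704%.
Via Caldera: 34% × 15% = 5.1%.
Total: 31.92% + 6.7704% + 5.1% = 43.7904%.
Rounded: 43.79%.

43.79%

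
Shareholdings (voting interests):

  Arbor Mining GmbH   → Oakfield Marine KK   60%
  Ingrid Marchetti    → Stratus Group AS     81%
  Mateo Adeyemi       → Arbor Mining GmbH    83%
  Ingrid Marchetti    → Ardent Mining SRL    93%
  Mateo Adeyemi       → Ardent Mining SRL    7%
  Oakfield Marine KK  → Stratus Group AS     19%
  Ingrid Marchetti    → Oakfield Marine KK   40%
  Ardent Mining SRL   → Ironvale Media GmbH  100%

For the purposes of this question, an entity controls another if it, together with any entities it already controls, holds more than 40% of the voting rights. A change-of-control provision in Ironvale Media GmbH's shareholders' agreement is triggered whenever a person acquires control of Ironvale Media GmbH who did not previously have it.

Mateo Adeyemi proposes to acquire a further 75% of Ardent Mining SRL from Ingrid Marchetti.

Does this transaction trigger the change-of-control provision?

Yes

The purchase adds only to Mateo's holdings (Ingrid's stake shrinks), so Mateo is the only person who could newly come to control Ironvale.
Mateo holds 83% of Arbor, so Mateo controls Arbor.
Arbor holds 60% of Oakfield, so Mateo controls Oakfield.
Neither Mateo nor any entity Mateo controls holds any voting interest in Ironvale.
So before the transaction, Mateo does not control Ironvale.
After the purchase, Mateo's direct stake in Ardent rises to 7% + 75% = 82%, and Ingrid's stake falls to 18%.
Mateo holds 82% of Ardent, so Mateo controls Ardent.
Ardent holds 100% of Ironvale, so Mateo controls Ironvale.
Mateo did not control Ironvale before and does after, so the clause is triggered.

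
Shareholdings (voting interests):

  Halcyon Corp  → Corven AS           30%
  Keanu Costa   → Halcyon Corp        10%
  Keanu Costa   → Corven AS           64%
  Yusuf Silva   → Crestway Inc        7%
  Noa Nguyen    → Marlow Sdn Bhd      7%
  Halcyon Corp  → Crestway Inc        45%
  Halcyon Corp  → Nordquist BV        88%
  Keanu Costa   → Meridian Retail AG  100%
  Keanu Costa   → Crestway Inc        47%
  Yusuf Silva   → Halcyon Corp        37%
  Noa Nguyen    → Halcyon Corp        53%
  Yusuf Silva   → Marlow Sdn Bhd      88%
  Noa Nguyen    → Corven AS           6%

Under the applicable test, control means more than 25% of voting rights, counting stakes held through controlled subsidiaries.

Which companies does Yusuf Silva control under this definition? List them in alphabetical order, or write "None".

Corven AS, Crestway Inc, Halcyon Corp, Marlow Sdn Bhd, Nordquist BV

Yusuf holds 37% of Halcyon, so Yusuf controls Halcyon.
Yusuf holds 88% of Marlow, so Yusuf controls Marlow.
Halcyon holds 88% of Nordquist, so Yusuf controls Nordquist.
Halcyon holds 30% of Corven, so Yusuf controls Corven.
Halcyon and Yusuf together hold 45% + 7% = 52% of Crestway, so Yusuf controls Crestway.
No other company's threshold is met.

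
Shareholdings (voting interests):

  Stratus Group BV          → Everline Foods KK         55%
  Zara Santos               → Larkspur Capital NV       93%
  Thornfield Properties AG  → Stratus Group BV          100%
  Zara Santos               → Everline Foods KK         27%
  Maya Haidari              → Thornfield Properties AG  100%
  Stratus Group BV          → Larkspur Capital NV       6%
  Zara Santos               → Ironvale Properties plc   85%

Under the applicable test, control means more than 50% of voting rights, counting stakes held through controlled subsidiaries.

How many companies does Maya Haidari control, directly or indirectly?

Maya holds 100% of Thornfield, so Maya controls Thornfield.
Thornfield holds 100% of Stratus, so Maya controls Stratus.
Stratus holds 55% of Everline, so Maya controls Everline.
No other company's threshold is met.
Maya controls 3 companies.

3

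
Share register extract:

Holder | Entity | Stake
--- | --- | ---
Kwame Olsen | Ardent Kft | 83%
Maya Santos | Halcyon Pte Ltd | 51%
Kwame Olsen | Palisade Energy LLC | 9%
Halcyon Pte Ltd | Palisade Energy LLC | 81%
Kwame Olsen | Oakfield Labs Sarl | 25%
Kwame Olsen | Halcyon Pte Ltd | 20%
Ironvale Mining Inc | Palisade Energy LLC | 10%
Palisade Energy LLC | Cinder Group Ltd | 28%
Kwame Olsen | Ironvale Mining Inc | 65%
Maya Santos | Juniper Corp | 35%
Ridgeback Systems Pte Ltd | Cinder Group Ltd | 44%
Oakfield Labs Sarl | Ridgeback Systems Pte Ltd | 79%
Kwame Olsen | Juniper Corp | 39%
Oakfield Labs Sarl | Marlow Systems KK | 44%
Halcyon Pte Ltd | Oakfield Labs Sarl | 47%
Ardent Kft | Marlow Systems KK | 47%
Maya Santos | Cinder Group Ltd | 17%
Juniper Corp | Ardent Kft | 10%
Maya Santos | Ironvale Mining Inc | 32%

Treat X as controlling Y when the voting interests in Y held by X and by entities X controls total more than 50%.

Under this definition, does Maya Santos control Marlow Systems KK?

No

Maya holds 51% of Halcyon, so Maya controls Halcyon.
Halcyon holds 81% of Palisade, so Maya controls Palisade.
Neither Maya nor any entity Maya controls holds any voting interest in Marlow.
So Maya does not control Marlow.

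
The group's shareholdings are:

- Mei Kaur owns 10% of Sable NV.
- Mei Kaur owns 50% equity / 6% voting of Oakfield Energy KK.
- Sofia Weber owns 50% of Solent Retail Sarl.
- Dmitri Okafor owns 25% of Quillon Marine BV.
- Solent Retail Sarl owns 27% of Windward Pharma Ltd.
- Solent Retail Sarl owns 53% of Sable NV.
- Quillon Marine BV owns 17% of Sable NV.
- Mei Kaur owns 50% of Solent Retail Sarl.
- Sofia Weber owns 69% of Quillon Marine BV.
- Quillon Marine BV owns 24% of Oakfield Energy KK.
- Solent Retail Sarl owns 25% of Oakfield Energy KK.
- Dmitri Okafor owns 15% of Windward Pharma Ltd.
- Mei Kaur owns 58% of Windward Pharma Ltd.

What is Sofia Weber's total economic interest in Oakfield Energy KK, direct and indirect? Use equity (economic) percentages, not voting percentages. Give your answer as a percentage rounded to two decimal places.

29.06%

Sofia reaches Oakfield along 2 paths.
Via Solent: 50% × 25% = 12.5%.
Via Quillon: 69% × 24% = 16.56%.
Total: 12.5% + 16.56% = 29.06%.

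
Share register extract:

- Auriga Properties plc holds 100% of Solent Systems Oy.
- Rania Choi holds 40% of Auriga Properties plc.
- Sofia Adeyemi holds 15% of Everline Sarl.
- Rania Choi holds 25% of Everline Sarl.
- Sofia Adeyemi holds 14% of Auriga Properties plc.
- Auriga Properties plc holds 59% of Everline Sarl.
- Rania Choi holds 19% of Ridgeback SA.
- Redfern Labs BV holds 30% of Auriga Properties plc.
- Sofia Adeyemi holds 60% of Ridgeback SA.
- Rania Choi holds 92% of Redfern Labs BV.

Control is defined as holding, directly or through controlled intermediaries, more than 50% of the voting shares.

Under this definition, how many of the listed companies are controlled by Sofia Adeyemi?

1

Sofia holds 60% of Ridgeback, so Sofia controls Ridgeback.
No other company's threshold is met.
Sofia controls 1 company.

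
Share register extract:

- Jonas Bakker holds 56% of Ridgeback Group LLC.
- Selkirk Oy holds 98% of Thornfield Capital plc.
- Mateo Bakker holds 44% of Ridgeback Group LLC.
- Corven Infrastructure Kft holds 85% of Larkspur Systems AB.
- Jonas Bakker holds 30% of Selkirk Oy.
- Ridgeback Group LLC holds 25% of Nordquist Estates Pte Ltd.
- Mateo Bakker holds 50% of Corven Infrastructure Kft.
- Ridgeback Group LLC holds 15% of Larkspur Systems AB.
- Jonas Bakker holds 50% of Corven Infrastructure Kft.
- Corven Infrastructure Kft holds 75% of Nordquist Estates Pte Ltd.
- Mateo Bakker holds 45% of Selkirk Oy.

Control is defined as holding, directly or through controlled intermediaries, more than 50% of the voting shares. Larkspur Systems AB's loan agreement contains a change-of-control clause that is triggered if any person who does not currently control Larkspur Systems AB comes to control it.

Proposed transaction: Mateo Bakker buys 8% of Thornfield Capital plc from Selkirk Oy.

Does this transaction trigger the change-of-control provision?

No

The purchase adds only to Mateo's holdings (Selkirk's stake shrinks), so Mateo is the only person who could newly come to control Larkspur.
Mateo's largest direct stake is 50% in Corven, which does not meet the threshold, so Mateo controls no company.
Neither Mateo nor any entity Mateo controls holds any voting interest in Larkspur.
So before the transaction, Mateo does not control Larkspur.
After the purchase, Mateo holds 8% of Thornfield directly, and Selkirk's stake falls to 90%.
Mateo's side now holds 8% of Thornfield, not > 50%, so Mateo still does not control Thornfield.
After the transaction, neither Mateo nor any entity Mateo controls holds a voting interest in Larkspur, so Mateo still does not control it.
No new person acquires control, so the clause is not triggered.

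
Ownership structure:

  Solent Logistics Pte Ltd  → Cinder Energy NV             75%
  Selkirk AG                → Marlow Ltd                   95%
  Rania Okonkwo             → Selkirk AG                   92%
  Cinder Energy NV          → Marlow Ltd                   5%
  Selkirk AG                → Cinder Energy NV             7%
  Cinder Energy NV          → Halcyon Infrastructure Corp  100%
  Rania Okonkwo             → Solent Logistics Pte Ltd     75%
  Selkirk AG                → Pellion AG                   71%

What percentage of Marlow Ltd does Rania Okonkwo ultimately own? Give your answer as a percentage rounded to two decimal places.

Rania reaches Marlow along 3 paths.
Via Selkirk: 92% × 95% = 87.4%.
Via Solent → Cinder: 75% × 75% × 5% = 2.8125%.
Via Selkirk → Cinder: 92% × 7% × 5% = 0.322%.
Total: 87.4% + 2.8125% + 0.322% = 90.5345%.
Rounded: 90.53%.

90.53%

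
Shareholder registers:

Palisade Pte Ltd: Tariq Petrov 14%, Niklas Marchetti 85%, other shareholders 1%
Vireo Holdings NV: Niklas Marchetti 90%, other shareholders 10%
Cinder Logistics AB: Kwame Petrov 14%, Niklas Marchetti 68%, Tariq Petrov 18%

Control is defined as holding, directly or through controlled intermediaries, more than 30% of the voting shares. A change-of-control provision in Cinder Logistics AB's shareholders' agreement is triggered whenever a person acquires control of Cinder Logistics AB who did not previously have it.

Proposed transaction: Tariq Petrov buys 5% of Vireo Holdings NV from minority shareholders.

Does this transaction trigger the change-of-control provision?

No

The purchase changes only Tariq's holdings, so Tariq is the only person who could newly come to control Cinder.
Tariq's largest direct stake is 18% in Cinder, which does not meet the threshold, so Tariq controls no company.
In Cinder, Tariq's side holds only 18%, not > 30%.
So before the transaction, Tariq does not control Cinder.
After the purchase, Tariq holds 5% of Vireo directly.
Tariq's side now holds 5% of Vireo, not > 30%, so Tariq still does not control Vireo.
After the transaction, Tariq's side holds 18% of Cinder, not > 30%, so Tariq still does not control Cinder.
No new person acquires control, so the clause is not triggered.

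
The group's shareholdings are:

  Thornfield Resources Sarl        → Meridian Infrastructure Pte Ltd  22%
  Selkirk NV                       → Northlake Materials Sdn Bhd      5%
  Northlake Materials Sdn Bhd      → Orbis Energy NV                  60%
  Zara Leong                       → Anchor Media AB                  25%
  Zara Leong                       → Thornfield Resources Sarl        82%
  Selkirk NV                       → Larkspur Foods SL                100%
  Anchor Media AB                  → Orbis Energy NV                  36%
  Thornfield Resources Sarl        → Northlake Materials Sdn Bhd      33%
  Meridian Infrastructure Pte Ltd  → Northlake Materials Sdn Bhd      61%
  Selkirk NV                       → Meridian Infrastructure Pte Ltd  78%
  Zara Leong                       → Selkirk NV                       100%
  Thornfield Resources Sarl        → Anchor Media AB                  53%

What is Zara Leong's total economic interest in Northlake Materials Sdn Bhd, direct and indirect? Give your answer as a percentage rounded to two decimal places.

90.64%

Zara reaches Northlake along 4 paths.
Via Thornfield: 82% × 33% = 27.06%.
Via Thornfield → Meridian: 82% × 22% × 61% = 11.0044%.
Via Selkirk → Meridian: 100% × 78% × 61% = 47.58%.
Via Selkirk: 100% × 5% = 5%.
Total: 27.06% + 11.0044% + 47.58% + 5% = 90.6444%.
Rounded: 90.64%.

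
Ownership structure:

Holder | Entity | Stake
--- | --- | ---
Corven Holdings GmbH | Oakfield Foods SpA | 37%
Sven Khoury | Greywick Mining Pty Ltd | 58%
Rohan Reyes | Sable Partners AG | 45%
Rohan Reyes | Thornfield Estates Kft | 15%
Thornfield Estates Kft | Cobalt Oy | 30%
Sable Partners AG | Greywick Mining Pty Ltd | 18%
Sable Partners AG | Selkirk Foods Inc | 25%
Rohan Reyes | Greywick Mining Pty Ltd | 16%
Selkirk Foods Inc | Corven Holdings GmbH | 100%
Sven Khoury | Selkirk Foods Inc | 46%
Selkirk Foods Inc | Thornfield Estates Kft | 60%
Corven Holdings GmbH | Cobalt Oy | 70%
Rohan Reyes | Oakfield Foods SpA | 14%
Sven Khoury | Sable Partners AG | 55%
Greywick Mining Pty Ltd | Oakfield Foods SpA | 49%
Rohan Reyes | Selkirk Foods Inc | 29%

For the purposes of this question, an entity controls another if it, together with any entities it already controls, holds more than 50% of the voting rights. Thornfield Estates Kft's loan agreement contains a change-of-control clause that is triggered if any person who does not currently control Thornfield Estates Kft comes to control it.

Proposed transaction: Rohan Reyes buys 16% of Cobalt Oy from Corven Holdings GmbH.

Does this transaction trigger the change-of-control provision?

No

The purchase adds only to Rohan's holdings (Corven's stake shrinks), so Rohan is the only person who could newly come to control Thornfield.
Rohan's largest direct stake is 45% in Sable, which does not meet the threshold, so Rohan controls no company.
In Thornfield, Rohan's side holds only 15%, not > 50%.
So before the transaction, Rohan does not control Thornfield.
After the purchase, Rohan holds 16% of Cobalt directly, and Corven's stake falls to 54%.
Rohan's side now holds 16% of Cobalt, not > 50%, so Rohan still does not control Cobalt.
After the transaction, Rohan's side holds 15% of Thornfield, not > 50%, so Rohan still does not control Thornfield.
No new person acquires control, so the clause is not triggered.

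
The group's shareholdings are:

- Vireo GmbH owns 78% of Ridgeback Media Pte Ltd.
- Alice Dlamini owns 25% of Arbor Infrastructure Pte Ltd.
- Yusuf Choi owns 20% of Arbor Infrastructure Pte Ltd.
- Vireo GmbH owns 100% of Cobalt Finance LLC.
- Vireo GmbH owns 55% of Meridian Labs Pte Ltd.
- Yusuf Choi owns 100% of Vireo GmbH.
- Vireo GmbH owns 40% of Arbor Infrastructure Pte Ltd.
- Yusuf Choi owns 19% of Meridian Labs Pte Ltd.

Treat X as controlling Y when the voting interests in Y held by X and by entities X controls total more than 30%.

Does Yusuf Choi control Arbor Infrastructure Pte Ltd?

Yusuf holds 100% of Vireo, so Yusuf controls Vireo.
Yusuf and Vireo together hold 20% + 40% = 60% of Arbor, so Yusuf controls Arbor.

Yes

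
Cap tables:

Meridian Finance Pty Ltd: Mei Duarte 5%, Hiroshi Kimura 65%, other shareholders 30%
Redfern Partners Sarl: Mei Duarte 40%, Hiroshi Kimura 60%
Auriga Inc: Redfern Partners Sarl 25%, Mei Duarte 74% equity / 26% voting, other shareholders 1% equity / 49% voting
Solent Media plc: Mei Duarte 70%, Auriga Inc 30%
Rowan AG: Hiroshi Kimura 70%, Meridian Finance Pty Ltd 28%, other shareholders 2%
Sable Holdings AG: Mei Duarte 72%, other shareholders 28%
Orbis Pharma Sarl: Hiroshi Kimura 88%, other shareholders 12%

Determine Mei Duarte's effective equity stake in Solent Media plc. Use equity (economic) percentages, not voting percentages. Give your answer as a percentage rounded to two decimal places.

95.20%

Mei reaches Solent along 3 paths.
Direct stake: 70% = 70%.
Via Redfern → Auriga: 40% × 25% × 30% = 3%.
Via Auriga: 74% × 30% = 22.2%.
Total: 70% + 3% + 22.2% = 95.2%.
Rounded: 95.20%.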